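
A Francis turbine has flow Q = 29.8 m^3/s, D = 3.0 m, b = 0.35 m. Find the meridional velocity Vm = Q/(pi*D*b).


Vm = 29.8 / (pi * 3.0 * 0.35) = 9.0339 m/s


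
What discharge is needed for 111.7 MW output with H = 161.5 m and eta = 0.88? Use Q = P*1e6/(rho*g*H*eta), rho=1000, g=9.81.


Q = 111.7 * 1e6 / (1000 * 9.81 * 161.5 * 0.88) = 80.1178 m^3/s


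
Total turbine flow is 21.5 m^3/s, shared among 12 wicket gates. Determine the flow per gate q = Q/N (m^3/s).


q = 21.5 / 12 = 1.7917 m^3/s


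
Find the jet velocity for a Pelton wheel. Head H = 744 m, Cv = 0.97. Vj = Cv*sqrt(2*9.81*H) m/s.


Vj = 0.97 * sqrt(2*9.81*744) = 117.1946 m/s


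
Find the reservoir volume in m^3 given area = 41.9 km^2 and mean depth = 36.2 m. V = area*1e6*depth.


V = 41.9 * 1e6 * 36.2 = 1.5168e+09 m^3


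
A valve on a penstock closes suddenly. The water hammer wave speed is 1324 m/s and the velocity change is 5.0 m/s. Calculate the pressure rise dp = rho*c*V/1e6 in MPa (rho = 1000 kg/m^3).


dp = 1000 * 1324 * 5.0 / 1e6 = 6.6200 MPa


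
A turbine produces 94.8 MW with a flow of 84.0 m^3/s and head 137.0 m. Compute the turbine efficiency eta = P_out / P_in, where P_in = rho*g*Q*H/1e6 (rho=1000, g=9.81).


P_in = 1000 * 9.81 * 84.0 * 137.0 / 1e6 = 112.8935 MW
eta = 94.8 / 112.8935 = 0.8397


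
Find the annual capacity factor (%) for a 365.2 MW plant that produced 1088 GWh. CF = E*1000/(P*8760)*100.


CF = 1088 * 1000 / (365.2 * 8760) * 100 = 34.0090 %


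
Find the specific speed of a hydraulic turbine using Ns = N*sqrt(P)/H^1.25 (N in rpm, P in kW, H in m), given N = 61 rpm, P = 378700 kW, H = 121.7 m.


Ns = 61 * 378700^0.5 / 121.7^1.25 = 92.8676


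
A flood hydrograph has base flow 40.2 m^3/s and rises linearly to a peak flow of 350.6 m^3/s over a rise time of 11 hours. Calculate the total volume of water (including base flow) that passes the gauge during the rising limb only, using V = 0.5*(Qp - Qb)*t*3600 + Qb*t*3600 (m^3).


V = 0.5*(350.6 - 40.2)*11*3600 + 40.2*11*3600 = 7.7378e+06 m^3


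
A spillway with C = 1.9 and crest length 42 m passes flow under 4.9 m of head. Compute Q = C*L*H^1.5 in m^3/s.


Q = 1.9 * 42 * 4.9^1.5 = 865.5597 m^3/s


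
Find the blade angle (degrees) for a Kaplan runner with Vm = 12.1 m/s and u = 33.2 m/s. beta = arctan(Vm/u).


beta = arctan(12.1 / 33.2) = 20.0247 degrees


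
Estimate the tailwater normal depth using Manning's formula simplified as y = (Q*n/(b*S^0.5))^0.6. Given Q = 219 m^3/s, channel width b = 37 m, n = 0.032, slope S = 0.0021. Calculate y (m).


y = (219 * 0.032 / (37 * 0.0021^0.5))^0.6 = 2.3430 m


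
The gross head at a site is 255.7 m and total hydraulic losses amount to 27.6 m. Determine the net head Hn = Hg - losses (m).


Hn = 255.7 - 27.6 = 228.1000 m


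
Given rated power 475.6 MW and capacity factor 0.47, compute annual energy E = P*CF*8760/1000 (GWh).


E = 475.6 * 0.47 * 8760 / 1000 = 1958.1403 GWh


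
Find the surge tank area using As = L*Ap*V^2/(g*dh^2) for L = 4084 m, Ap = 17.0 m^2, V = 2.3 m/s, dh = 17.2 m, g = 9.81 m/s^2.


As = 4084 * 17.0 * 2.3^2 / (9.81 * 17.2^2) = 126.5507 m^2


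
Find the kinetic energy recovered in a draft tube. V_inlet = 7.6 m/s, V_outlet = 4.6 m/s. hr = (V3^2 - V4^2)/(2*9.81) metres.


hr = (7.6^2 - 4.6^2) / (2*9.81) = 1.8654 m


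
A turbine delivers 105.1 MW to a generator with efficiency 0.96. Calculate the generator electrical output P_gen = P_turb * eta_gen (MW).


P_gen = 105.1 * 0.96 = 100.8960 MW


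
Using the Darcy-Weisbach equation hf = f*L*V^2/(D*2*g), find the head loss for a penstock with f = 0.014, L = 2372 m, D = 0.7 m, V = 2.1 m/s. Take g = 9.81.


hf = 0.014 * 2372 * 2.1^2 / (0.7 * 2 * 9.81) = 10.6631 m


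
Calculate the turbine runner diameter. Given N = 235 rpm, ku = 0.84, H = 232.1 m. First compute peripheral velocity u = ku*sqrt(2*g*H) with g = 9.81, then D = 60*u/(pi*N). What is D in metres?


u = 0.84 * sqrt(2*9.81*232.1) = 56.6848 m/s
D = 60 * 56.6848 / (pi * 235) = 4.6068 m


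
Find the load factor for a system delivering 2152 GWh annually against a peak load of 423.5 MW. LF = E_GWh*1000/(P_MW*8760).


LF = 2152 * 1000 / (423.5 * 8760) = 0.5801


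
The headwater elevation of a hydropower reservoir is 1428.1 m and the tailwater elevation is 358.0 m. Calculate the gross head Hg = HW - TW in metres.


Hg = 1428.1 - 358.0 = 1070.1000 m


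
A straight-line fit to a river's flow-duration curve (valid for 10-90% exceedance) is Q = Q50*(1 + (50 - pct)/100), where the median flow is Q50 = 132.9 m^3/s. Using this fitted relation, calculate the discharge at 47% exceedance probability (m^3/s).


Q = 132.9 * (1 + (50 - 47)/100) = 136.8870 m^3/s


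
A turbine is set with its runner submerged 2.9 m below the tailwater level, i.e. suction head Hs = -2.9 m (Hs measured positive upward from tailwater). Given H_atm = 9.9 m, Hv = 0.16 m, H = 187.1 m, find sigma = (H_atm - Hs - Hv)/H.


sigma = (9.9 - (-2.9) - 0.16) / 187.1 = 0.0676


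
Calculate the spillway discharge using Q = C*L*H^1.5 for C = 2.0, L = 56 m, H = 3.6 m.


Q = 2.0 * 56 * 3.6^1.5 = 765.0182 m^3/s


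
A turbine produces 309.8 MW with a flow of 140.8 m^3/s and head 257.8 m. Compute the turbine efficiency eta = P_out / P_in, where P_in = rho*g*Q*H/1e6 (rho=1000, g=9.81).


P_in = 1000 * 9.81 * 140.8 * 257.8 / 1e6 = 356.0857 MW
eta = 309.8 / 356.0857 = 0.8700


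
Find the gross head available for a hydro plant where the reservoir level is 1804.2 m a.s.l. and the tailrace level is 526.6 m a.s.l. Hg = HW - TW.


Hg = 1804.2 - 526.6 = 1277.6000 m


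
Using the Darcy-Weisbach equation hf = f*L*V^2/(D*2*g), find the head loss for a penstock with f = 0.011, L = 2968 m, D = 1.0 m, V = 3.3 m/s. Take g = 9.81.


hf = 0.011 * 2968 * 3.3^2 / (1.0 * 2 * 9.81) = 18.1211 m


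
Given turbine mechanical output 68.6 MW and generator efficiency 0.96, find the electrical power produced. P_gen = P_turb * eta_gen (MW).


P_gen = 68.6 * 0.96 = 65.8560 MW


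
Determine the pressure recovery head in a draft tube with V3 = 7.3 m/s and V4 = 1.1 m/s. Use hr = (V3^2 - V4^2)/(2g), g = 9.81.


hr = (7.3^2 - 1.1^2) / (2*9.81) = 2.6544 m


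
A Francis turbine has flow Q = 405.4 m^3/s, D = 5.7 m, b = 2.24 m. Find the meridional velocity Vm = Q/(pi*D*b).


Vm = 405.4 / (pi * 5.7 * 2.24) = 10.1067 m/s


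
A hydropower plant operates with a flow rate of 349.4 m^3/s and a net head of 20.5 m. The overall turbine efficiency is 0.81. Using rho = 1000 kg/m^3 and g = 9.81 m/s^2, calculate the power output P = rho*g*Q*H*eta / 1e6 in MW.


P = 1000 * 9.81 * 349.4 * 20.5 * 0.81 / 1e6 = 56.9155 MW


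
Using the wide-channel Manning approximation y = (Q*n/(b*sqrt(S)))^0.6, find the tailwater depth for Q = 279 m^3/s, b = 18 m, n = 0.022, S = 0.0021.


y = (279 * 0.022 / (18 * 0.0021^0.5))^0.6 = 3.3342 m


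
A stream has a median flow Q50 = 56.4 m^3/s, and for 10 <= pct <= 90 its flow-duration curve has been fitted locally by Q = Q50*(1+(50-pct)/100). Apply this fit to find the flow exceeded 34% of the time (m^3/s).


Q = 56.4 * (1 + (50 - 34)/100) = 65.4240 m^3/s


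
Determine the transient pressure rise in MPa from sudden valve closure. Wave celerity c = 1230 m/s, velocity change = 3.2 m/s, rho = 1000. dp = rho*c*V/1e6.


dp = 1000 * 1230 * 3.2 / 1e6 = 3.9360 MPa


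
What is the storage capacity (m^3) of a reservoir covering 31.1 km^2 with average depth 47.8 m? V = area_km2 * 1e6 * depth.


V = 31.1 * 1e6 * 47.8 = 1.4866e+09 m^3


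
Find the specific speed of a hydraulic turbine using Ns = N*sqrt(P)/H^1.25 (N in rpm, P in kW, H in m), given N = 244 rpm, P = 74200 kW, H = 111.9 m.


Ns = 244 * 74200^0.5 / 111.9^1.25 = 182.6225


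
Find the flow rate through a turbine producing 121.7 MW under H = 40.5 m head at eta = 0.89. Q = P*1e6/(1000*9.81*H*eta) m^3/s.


Q = 121.7 * 1e6 / (1000 * 9.81 * 40.5 * 0.89) = 344.1728 m^3/s


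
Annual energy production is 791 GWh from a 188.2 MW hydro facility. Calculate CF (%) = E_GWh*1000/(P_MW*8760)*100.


CF = 791 * 1000 / (188.2 * 8760) * 100 = 47.9792 %


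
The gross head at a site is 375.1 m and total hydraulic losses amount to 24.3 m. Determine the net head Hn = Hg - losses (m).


Hn = 375.1 - 24.3 = 350.8000 m


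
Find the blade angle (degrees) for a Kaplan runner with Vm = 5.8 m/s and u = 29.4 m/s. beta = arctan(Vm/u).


beta = arctan(5.8 / 29.4) = 11.1599 degrees


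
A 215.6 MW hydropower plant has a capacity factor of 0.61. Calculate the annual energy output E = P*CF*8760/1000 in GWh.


E = 215.6 * 0.61 * 8760 / 1000 = 1152.0802 GWh


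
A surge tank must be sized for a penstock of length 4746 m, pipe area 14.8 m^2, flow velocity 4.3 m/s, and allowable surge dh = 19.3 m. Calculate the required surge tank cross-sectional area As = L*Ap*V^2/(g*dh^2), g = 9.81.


As = 4746 * 14.8 * 4.3^2 / (9.81 * 19.3^2) = 355.4207 m^2


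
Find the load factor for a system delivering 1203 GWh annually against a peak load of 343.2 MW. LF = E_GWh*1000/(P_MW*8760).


LF = 1203 * 1000 / (343.2 * 8760) = 0.4001


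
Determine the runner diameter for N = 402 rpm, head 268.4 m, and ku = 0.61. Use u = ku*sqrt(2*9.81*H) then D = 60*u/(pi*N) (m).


u = 0.61 * sqrt(2*9.81*268.4) = 44.2660 m/s
D = 60 * 44.2660 / (pi * 402) = 2.1030 m


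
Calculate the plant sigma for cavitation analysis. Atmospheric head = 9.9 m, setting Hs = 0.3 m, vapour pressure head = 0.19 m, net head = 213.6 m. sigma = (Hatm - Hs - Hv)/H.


sigma = (9.9 - 0.3 - 0.19) / 213.6 = 0.0441


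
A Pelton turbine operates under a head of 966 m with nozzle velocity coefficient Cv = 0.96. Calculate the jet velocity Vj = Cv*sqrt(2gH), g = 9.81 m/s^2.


Vj = 0.96 * sqrt(2*9.81*966) = 132.1628 m/s


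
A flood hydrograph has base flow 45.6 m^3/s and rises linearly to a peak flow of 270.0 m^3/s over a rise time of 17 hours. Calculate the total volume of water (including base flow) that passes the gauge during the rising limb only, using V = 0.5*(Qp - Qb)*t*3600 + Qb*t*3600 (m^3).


V = 0.5*(270.0 - 45.6)*17*3600 + 45.6*17*3600 = 9.6574e+06 m^3


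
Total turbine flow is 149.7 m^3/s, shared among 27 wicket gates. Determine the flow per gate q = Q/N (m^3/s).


q = 149.7 / 27 = 5.5444 m^3/s


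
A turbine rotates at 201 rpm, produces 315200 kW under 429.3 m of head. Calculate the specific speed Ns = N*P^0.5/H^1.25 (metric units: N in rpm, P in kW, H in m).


Ns = 201 * 315200^0.5 / 429.3^1.25 = 57.7481


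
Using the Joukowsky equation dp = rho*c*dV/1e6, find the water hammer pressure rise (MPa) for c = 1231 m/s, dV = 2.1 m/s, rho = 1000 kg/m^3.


dp = 1000 * 1231 * 2.1 / 1e6 = 2.5851 MPa


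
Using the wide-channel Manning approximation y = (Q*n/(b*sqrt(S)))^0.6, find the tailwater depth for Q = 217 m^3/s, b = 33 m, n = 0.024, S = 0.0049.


y = (217 * 0.024 / (33 * 0.0049^0.5))^0.6 = 1.6287 m


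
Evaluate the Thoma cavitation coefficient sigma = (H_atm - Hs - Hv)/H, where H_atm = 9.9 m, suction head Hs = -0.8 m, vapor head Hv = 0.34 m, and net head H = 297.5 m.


sigma = (9.9 - (-0.8) - 0.34) / 297.5 = 0.0348


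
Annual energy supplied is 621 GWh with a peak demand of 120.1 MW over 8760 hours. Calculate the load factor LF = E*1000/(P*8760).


LF = 621 * 1000 / (120.1 * 8760) = 0.5903


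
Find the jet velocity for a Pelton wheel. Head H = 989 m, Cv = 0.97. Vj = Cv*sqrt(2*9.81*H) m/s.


Vj = 0.97 * sqrt(2*9.81*989) = 135.1199 m/s


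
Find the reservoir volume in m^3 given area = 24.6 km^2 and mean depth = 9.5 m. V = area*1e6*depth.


V = 24.6 * 1e6 * 9.5 = 2.3370e+08 m^3


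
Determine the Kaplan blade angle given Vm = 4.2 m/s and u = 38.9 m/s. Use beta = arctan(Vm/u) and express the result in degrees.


beta = arctan(4.2 / 38.9) = 6.1623 degrees


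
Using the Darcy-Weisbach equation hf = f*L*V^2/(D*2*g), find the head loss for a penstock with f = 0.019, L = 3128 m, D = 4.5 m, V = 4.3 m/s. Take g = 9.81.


hf = 0.019 * 3128 * 4.3^2 / (4.5 * 2 * 9.81) = 12.4465 m


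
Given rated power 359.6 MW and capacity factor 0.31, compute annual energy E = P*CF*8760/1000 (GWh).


E = 359.6 * 0.31 * 8760 / 1000 = 976.5298 GWh


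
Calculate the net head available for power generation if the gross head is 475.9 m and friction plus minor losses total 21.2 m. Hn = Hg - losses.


Hn = 475.9 - 21.2 = 454.7000 m


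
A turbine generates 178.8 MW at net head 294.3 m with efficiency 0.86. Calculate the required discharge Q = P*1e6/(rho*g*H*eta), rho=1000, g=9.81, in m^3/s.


Q = 178.8 * 1e6 / (1000 * 9.81 * 294.3 * 0.86) = 72.0128 m^3/s


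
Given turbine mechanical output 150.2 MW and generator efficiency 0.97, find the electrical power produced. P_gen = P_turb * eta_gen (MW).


P_gen = 150.2 * 0.97 = 145.6940 MW


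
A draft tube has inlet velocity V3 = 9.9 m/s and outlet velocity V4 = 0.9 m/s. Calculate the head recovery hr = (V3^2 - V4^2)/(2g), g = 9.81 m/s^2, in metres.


hr = (9.9^2 - 0.9^2) / (2*9.81) = 4.9541 m


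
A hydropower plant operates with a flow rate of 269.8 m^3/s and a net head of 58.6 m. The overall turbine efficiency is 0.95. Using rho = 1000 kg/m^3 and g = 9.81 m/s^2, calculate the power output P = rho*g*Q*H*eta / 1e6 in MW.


P = 1000 * 9.81 * 269.8 * 58.6 * 0.95 / 1e6 = 147.3439 MW


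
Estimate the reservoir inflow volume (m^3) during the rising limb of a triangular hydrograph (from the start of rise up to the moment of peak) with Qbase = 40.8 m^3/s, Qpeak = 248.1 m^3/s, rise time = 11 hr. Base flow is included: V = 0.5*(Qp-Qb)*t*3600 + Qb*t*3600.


V = 0.5*(248.1 - 40.8)*11*3600 + 40.8*11*3600 = 5.7202e+06 m^3


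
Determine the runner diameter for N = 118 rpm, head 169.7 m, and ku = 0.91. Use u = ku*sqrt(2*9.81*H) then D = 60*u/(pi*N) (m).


u = 0.91 * sqrt(2*9.81*169.7) = 52.5088 m/s
D = 60 * 52.5088 / (pi * 118) = 8.4987 m


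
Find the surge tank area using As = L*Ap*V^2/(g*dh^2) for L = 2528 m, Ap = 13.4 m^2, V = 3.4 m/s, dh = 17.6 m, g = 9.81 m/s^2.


As = 2528 * 13.4 * 3.4^2 / (9.81 * 17.6^2) = 128.8681 m^2


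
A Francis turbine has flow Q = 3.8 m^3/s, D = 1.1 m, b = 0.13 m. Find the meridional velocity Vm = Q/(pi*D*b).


Vm = 3.8 / (pi * 1.1 * 0.13) = 8.4586 m/s


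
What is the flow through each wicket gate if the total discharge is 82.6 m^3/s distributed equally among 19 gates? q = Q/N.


q = 82.6 / 19 = 4.3474 m^3/s


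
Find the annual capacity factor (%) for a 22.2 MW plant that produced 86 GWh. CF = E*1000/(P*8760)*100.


CF = 86 * 1000 / (22.2 * 8760) * 100 = 44.2223 %


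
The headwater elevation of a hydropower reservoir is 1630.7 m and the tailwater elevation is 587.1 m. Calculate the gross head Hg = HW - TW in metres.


Hg = 1630.7 - 587.1 = 1043.6000 m


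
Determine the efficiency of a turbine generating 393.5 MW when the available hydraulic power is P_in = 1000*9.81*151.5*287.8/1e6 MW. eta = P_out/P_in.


P_in = 1000 * 9.81 * 151.5 * 287.8 / 1e6 = 427.7327 MW
eta = 393.5 / 427.7327 = 0.9200


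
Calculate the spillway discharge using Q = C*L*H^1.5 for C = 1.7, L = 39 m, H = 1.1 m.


Q = 1.7 * 39 * 1.1^1.5 = 76.4896 m^3/s


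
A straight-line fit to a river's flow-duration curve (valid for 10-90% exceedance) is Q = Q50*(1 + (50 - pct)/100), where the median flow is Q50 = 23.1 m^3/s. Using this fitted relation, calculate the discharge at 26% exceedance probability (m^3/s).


Q = 23.1 * (1 + (50 - 26)/100) = 28.6440 m^3/s


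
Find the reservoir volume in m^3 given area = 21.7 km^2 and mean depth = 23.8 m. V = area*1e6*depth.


V = 21.7 * 1e6 * 23.8 = 5.1646e+08 m^3


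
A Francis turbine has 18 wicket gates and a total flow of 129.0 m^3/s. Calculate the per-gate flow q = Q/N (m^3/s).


q = 129.0 / 18 = 7.1667 m^3/s


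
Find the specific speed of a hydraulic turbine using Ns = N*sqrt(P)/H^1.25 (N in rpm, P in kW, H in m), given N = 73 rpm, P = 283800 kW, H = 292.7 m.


Ns = 73 * 283800^0.5 / 292.7^1.25 = 32.1219


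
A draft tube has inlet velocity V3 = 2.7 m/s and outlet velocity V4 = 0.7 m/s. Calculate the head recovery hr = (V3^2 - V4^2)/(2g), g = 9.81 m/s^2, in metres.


hr = (2.7^2 - 0.7^2) / (2*9.81) = 0.3466 m


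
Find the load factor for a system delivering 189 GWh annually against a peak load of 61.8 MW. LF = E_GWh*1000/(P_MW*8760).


LF = 189 * 1000 / (61.8 * 8760) = 0.3491


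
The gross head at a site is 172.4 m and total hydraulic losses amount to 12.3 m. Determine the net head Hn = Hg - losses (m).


Hn = 172.4 - 12.3 = 160.1000 m


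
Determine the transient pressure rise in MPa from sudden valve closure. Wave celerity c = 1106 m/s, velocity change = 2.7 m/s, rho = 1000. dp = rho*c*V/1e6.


dp = 1000 * 1106 * 2.7 / 1e6 = 2.9862 MPa


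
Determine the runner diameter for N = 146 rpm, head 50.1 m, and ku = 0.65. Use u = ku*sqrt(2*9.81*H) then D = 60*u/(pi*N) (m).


u = 0.65 * sqrt(2*9.81*50.1) = 20.3789 m/s
D = 60 * 20.3789 / (pi * 146) = 2.6658 m


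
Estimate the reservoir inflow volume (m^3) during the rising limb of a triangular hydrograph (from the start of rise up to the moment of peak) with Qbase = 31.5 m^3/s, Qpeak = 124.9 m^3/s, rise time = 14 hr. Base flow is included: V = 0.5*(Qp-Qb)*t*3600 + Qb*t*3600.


V = 0.5*(124.9 - 31.5)*14*3600 + 31.5*14*3600 = 3.9413e+06 m^3


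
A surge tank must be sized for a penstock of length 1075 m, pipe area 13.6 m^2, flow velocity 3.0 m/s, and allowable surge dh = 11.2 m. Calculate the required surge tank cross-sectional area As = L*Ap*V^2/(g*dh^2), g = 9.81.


As = 1075 * 13.6 * 3.0^2 / (9.81 * 11.2^2) = 106.9264 m^2


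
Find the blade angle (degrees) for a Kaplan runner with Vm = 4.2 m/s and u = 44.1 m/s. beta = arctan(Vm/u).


beta = arctan(4.2 / 44.1) = 5.4403 degrees


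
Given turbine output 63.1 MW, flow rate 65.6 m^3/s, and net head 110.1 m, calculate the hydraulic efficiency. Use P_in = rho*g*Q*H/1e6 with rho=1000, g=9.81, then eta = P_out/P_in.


P_in = 1000 * 9.81 * 65.6 * 110.1 / 1e6 = 70.8533 MW
eta = 63.1 / 70.8533 = 0.8906


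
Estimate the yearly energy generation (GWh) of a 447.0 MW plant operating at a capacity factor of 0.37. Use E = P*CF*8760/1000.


E = 447.0 * 0.37 * 8760 / 1000 = 1448.8164 GWh


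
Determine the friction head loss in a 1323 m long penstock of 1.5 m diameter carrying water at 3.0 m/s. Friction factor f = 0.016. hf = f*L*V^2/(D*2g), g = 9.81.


hf = 0.016 * 1323 * 3.0^2 / (1.5 * 2 * 9.81) = 6.4734 m


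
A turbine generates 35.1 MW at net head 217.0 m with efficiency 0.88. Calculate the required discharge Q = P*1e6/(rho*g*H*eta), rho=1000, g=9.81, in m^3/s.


Q = 35.1 * 1e6 / (1000 * 9.81 * 217.0 * 0.88) = 18.7368 m^3/s


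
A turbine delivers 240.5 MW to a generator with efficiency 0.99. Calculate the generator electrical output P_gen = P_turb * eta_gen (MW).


P_gen = 240.5 * 0.99 = 238.0950 MW


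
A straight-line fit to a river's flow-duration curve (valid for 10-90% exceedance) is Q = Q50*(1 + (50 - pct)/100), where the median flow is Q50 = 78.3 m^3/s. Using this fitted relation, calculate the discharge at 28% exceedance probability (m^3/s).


Q = 78.3 * (1 + (50 - 28)/100) = 95.5260 m^3/s


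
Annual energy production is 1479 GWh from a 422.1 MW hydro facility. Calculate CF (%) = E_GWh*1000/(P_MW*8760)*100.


CF = 1479 * 1000 / (422.1 * 8760) * 100 = 39.9990 %


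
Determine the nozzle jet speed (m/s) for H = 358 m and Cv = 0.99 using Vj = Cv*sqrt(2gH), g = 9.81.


Vj = 0.99 * sqrt(2*9.81*358) = 82.9710 m/s


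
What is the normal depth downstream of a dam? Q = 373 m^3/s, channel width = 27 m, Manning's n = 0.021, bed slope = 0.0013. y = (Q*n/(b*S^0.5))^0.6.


y = (373 * 0.021 / (27 * 0.0013^0.5))^0.6 = 3.4943 m


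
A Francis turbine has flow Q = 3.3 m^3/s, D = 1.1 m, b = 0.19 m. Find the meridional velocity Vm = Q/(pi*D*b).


Vm = 3.3 / (pi * 1.1 * 0.19) = 5.0259 m/s


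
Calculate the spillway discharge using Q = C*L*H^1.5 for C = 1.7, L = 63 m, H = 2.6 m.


Q = 1.7 * 63 * 2.6^1.5 = 449.0033 m^3/s


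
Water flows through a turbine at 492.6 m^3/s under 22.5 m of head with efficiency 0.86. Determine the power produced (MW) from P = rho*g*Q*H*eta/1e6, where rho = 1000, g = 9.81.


P = 1000 * 9.81 * 492.6 * 22.5 * 0.86 / 1e6 = 93.5071 MW


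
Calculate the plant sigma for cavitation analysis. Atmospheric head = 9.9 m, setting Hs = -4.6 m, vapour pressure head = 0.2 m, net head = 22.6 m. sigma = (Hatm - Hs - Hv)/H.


sigma = (9.9 - (-4.6) - 0.2) / 22.6 = 0.6327


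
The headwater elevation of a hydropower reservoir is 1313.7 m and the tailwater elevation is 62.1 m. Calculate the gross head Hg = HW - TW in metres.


Hg = 1313.7 - 62.1 = 1251.6000 m


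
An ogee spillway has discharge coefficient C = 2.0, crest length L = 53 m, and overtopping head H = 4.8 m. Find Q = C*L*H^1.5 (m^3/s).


Q = 2.0 * 53 * 4.8^1.5 = 1114.7249 m^3/s


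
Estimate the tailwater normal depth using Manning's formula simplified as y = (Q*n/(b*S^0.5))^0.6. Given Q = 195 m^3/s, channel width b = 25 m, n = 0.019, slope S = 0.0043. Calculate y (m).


y = (195 * 0.019 / (25 * 0.0043^0.5))^0.6 = 1.6311 m


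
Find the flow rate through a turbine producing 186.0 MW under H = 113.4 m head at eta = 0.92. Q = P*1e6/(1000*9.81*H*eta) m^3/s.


Q = 186.0 * 1e6 / (1000 * 9.81 * 113.4 * 0.92) = 181.7369 m^3/s


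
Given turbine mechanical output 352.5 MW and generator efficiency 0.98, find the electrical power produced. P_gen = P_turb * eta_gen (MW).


P_gen = 352.5 * 0.98 = 345.4500 MW


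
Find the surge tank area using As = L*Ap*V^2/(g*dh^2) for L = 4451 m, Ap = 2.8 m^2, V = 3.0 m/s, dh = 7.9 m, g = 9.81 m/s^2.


As = 4451 * 2.8 * 3.0^2 / (9.81 * 7.9^2) = 183.2040 m^2


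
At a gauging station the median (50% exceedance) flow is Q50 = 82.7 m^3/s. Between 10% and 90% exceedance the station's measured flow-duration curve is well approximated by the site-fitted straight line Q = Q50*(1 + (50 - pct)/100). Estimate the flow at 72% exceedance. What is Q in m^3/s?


Q = 82.7 * (1 + (50 - 72)/100) = 64.5060 m^3/s


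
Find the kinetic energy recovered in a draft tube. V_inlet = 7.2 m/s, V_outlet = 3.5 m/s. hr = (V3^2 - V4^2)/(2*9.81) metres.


hr = (7.2^2 - 3.5^2) / (2*9.81) = 2.0178 m


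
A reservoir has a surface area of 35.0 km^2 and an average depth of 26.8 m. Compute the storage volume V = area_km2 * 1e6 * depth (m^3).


V = 35.0 * 1e6 * 26.8 = 9.3800e+08 m^3


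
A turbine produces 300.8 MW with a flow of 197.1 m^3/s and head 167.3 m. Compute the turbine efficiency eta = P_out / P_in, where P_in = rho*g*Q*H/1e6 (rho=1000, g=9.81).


P_in = 1000 * 9.81 * 197.1 * 167.3 / 1e6 = 323.4831 MW
eta = 300.8 / 323.4831 = 0.9299


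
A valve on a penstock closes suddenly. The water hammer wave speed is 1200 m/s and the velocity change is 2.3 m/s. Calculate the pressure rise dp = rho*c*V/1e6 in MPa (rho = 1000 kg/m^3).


dp = 1000 * 1200 * 2.3 / 1e6 = 2.7600 MPa


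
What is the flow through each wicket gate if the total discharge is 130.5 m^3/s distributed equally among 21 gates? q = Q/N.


q = 130.5 / 21 = 6.2143 m^3/s


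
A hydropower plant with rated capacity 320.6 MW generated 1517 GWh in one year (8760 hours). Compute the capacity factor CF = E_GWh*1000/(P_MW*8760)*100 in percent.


CF = 1517 * 1000 / (320.6 * 8760) * 100 = 54.0154 %


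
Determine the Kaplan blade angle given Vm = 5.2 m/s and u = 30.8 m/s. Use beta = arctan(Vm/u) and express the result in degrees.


beta = arctan(5.2 / 30.8) = 9.5829 degrees


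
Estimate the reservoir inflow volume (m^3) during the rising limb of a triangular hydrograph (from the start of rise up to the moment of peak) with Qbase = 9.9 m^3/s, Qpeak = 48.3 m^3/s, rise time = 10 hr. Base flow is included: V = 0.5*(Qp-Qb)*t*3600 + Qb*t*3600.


V = 0.5*(48.3 - 9.9)*10*3600 + 9.9*10*3600 = 1.0476e+06 m^3


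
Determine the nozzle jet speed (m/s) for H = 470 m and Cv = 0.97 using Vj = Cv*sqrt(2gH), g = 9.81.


Vj = 0.97 * sqrt(2*9.81*470) = 93.1473 m/s


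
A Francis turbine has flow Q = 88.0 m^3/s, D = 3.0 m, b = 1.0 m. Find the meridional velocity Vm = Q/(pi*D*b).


Vm = 88.0 / (pi * 3.0 * 1.0) = 9.3371 m/s


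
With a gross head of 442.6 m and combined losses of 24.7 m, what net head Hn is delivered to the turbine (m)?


Hn = 442.6 - 24.7 = 417.9000 m


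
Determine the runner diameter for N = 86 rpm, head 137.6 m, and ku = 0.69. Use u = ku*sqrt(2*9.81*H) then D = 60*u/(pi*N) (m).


u = 0.69 * sqrt(2*9.81*137.6) = 35.8515 m/s
D = 60 * 35.8515 / (pi * 86) = 7.9618 m


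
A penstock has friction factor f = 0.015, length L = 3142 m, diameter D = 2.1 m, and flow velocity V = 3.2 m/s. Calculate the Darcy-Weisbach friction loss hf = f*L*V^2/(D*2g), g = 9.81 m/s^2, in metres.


hf = 0.015 * 3142 * 3.2^2 / (2.1 * 2 * 9.81) = 11.7133 m


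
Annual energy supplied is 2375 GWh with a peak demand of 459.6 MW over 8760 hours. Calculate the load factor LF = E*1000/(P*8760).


LF = 2375 * 1000 / (459.6 * 8760) = 0.5899


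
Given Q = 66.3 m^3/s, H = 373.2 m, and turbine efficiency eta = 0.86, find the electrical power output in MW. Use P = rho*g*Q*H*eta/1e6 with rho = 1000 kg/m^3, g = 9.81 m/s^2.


P = 1000 * 9.81 * 66.3 * 373.2 * 0.86 / 1e6 = 208.7481 MW


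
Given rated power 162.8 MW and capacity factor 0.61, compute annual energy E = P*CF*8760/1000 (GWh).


E = 162.8 * 0.61 * 8760 / 1000 = 869.9381 GWh


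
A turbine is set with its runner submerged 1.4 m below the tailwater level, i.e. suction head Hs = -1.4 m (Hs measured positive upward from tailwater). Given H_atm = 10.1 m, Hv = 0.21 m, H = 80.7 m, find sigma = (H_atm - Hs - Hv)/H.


sigma = (10.1 - (-1.4) - 0.21) / 80.7 = 0.1399


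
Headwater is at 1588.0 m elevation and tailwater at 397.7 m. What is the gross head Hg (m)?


Hg = 1588.0 - 397.7 = 1190.3000 m


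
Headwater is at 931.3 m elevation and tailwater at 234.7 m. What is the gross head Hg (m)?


Hg = 931.3 - 234.7 = 696.6000 m


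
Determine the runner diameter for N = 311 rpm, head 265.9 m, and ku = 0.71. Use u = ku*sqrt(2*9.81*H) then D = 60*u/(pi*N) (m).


u = 0.71 * sqrt(2*9.81*265.9) = 51.2822 m/s
D = 60 * 51.2822 / (pi * 311) = 3.1493 m


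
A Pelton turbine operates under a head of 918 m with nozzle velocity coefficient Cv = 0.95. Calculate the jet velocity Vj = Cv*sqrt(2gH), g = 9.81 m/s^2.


Vj = 0.95 * sqrt(2*9.81*918) = 127.4954 m/s


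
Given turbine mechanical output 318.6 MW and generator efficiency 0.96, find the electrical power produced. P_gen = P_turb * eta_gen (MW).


P_gen = 318.6 * 0.96 = 305.8560 MW


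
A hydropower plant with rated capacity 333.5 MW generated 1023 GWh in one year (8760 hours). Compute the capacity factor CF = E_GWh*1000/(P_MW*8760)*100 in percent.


CF = 1023 * 1000 / (333.5 * 8760) * 100 = 35.0167 %


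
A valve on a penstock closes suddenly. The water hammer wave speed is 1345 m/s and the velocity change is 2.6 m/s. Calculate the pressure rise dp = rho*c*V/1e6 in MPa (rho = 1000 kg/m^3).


dp = 1000 * 1345 * 2.6 / 1e6 = 3.4970 MPa


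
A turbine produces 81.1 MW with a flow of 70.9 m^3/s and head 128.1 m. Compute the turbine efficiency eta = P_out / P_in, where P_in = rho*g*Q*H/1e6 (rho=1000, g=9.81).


P_in = 1000 * 9.81 * 70.9 * 128.1 / 1e6 = 89.0973 MW
eta = 81.1 / 89.0973 = 0.9102


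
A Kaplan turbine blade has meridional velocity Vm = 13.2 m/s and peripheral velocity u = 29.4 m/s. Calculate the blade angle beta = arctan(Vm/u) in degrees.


beta = arctan(13.2 / 29.4) = 24.1791 degrees


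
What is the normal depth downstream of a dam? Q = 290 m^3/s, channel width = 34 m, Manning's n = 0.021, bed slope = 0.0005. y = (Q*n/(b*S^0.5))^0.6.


y = (290 * 0.021 / (34 * 0.0005^0.5))^0.6 = 3.4849 m


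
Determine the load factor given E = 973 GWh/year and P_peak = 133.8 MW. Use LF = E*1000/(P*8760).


LF = 973 * 1000 / (133.8 * 8760) = 0.8301


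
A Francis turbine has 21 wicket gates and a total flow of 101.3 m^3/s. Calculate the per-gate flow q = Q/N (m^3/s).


q = 101.3 / 21 = 4.8238 m^3/s


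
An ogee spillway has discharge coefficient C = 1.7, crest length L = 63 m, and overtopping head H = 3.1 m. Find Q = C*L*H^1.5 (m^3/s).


Q = 1.7 * 63 * 3.1^1.5 = 584.5639 m^3/s


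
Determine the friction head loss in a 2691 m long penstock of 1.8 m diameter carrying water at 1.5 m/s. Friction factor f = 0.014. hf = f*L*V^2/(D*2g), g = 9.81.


hf = 0.014 * 2691 * 1.5^2 / (1.8 * 2 * 9.81) = 2.4002 m


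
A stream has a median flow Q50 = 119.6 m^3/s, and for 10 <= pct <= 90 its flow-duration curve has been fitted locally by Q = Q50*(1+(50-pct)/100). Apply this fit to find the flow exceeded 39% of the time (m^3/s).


Q = 119.6 * (1 + (50 - 39)/100) = 132.7560 m^3/s


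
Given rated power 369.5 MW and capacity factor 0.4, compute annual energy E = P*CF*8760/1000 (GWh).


E = 369.5 * 0.4 * 8760 / 1000 = 1294.7280 GWh


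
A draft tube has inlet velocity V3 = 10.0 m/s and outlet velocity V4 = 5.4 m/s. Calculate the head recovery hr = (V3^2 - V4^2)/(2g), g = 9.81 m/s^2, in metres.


hr = (10.0^2 - 5.4^2) / (2*9.81) = 3.6106 m


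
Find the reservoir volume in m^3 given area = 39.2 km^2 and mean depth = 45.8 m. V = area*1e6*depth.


V = 39.2 * 1e6 * 45.8 = 1.7954e+09 m^3


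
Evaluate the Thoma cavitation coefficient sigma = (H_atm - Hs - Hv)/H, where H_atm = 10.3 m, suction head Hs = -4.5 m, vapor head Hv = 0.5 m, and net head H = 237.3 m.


sigma = (10.3 - (-4.5) - 0.5) / 237.3 = 0.0603


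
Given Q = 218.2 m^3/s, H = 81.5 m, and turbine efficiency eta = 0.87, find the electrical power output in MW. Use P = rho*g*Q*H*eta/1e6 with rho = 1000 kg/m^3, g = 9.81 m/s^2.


P = 1000 * 9.81 * 218.2 * 81.5 * 0.87 / 1e6 = 151.7751 MW


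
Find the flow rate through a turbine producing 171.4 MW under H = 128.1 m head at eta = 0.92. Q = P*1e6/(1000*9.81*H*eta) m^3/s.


Q = 171.4 * 1e6 / (1000 * 9.81 * 128.1 * 0.92) = 148.2535 m^3/s


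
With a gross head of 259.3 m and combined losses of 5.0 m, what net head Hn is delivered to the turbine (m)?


Hn = 259.3 - 5.0 = 254.3000 m


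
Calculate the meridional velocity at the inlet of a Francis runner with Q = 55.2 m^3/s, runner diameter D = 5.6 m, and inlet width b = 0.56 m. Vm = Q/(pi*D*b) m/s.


Vm = 55.2 / (pi * 5.6 * 0.56) = 5.6029 m/s


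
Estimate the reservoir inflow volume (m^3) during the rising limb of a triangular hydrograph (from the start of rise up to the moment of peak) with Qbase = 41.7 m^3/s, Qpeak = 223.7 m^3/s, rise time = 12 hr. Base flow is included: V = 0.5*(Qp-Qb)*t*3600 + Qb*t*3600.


V = 0.5*(223.7 - 41.7)*12*3600 + 41.7*12*3600 = 5.7326e+06 m^3


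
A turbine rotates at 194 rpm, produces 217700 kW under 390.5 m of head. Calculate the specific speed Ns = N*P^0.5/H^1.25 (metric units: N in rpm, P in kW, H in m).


Ns = 194 * 217700^0.5 / 390.5^1.25 = 52.1440


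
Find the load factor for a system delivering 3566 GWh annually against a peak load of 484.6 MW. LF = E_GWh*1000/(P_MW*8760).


LF = 3566 * 1000 / (484.6 * 8760) = 0.8400


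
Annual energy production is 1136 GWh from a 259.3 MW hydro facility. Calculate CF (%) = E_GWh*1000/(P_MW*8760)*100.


CF = 1136 * 1000 / (259.3 * 8760) * 100 = 50.0117 %


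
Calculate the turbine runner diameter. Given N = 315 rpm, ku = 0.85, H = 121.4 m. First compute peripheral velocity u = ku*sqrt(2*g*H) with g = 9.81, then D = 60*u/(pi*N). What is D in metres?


u = 0.85 * sqrt(2*9.81*121.4) = 41.4837 m/s
D = 60 * 41.4837 / (pi * 315) = 2.5152 m


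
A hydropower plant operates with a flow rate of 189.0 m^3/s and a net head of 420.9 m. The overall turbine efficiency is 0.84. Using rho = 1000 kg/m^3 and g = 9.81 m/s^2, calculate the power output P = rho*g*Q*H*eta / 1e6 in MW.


P = 1000 * 9.81 * 189.0 * 420.9 * 0.84 / 1e6 = 655.5246 MW


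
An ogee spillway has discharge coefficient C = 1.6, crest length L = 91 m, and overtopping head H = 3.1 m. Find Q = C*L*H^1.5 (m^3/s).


Q = 1.6 * 91 * 3.1^1.5 = 794.7013 m^3/s


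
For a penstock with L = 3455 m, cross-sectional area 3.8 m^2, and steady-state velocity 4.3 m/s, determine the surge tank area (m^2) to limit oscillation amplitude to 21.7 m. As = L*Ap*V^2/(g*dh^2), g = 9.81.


As = 3455 * 3.8 * 4.3^2 / (9.81 * 21.7^2) = 52.5509 m^2


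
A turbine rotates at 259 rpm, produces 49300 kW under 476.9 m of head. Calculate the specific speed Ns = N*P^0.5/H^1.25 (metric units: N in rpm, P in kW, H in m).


Ns = 259 * 49300^0.5 / 476.9^1.25 = 25.8041


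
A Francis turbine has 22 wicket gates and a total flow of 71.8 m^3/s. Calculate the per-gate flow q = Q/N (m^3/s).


q = 71.8 / 22 = 3.2636 m^3/s


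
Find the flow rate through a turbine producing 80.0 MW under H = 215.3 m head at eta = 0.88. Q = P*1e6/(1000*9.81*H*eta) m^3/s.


Q = 80.0 * 1e6 / (1000 * 9.81 * 215.3 * 0.88) = 43.0422 m^3/s


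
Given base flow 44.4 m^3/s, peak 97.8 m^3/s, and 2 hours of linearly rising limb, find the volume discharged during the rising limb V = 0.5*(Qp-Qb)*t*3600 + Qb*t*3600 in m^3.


V = 0.5*(97.8 - 44.4)*2*3600 + 44.4*2*3600 = 511920.0000 m^3


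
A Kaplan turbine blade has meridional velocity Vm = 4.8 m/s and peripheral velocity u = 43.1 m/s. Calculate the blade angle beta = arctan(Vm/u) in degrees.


beta = arctan(4.8 / 43.1) = 6.3548 degrees


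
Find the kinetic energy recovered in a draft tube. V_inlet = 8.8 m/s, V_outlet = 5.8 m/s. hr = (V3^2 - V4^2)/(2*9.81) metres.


hr = (8.8^2 - 5.8^2) / (2*9.81) = 2.2324 m


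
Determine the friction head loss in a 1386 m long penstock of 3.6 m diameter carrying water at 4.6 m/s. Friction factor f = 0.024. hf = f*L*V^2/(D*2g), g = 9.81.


hf = 0.024 * 1386 * 4.6^2 / (3.6 * 2 * 9.81) = 9.9653 m


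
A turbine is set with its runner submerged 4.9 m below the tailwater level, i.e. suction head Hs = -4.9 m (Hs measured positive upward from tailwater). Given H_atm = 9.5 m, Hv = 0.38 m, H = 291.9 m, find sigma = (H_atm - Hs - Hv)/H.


sigma = (9.5 - (-4.9) - 0.38) / 291.9 = 0.0480


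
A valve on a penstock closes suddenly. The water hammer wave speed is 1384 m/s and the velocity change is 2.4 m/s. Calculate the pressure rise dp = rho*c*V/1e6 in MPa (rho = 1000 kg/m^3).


dp = 1000 * 1384 * 2.4 / 1e6 = 3.3216 MPa


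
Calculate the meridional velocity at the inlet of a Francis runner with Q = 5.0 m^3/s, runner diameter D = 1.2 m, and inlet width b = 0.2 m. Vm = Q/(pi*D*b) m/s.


Vm = 5.0 / (pi * 1.2 * 0.2) = 6.6315 m/s


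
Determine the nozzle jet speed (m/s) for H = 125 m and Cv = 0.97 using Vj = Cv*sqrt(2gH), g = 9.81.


Vj = 0.97 * sqrt(2*9.81*125) = 48.0370 m/s


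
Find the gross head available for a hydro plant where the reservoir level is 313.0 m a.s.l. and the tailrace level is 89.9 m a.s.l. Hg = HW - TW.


Hg = 313.0 - 89.9 = 223.1000 m


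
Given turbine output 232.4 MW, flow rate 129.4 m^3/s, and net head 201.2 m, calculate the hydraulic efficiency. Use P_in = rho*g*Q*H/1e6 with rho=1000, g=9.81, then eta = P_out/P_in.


P_in = 1000 * 9.81 * 129.4 * 201.2 / 1e6 = 255.4061 MW
eta = 232.4 / 255.4061 = 0.9099


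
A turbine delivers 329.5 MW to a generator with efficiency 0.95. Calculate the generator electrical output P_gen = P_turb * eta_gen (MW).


P_gen = 329.5 * 0.95 = 313.0250 MW


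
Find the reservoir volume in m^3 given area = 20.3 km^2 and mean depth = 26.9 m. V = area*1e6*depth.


V = 20.3 * 1e6 * 26.9 = 5.4607e+08 m^3


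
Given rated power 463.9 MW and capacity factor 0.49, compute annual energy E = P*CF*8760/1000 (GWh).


E = 463.9 * 0.49 * 8760 / 1000 = 1991.2444 GWh


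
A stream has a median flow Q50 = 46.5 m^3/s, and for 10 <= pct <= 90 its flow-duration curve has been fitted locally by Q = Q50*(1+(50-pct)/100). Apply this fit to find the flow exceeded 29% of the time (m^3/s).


Q = 46.5 * (1 + (50 - 29)/100) = 56.2650 m^3/s


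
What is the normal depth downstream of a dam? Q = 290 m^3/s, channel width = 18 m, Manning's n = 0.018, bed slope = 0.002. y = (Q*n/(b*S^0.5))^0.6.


y = (290 * 0.018 / (18 * 0.002^0.5))^0.6 = 3.0699 m


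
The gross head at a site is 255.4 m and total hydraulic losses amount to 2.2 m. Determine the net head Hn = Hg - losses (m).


Hn = 255.4 - 2.2 = 253.2000 m


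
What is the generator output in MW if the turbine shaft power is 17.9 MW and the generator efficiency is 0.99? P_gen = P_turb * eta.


P_gen = 17.9 * 0.99 = 17.7210 MW


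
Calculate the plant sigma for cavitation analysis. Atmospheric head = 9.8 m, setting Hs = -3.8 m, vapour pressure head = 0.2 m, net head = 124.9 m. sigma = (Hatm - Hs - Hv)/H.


sigma = (9.8 - (-3.8) - 0.2) / 124.9 = 0.1073


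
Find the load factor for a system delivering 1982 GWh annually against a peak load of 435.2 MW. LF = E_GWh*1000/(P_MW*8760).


LF = 1982 * 1000 / (435.2 * 8760) = 0.5199


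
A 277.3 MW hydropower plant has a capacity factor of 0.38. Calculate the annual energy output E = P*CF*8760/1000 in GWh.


E = 277.3 * 0.38 * 8760 / 1000 = 923.0762 GWh


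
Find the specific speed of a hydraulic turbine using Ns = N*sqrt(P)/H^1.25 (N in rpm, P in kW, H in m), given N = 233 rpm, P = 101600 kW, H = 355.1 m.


Ns = 233 * 101600^0.5 / 355.1^1.25 = 48.1797


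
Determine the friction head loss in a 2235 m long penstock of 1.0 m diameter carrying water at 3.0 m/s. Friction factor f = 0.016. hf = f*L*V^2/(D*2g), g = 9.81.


hf = 0.016 * 2235 * 3.0^2 / (1.0 * 2 * 9.81) = 16.4037 m


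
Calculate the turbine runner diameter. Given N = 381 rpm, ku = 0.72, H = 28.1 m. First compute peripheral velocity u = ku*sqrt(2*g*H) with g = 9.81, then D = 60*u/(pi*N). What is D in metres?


u = 0.72 * sqrt(2*9.81*28.1) = 16.9058 m/s
D = 60 * 16.9058 / (pi * 381) = 0.8474 m


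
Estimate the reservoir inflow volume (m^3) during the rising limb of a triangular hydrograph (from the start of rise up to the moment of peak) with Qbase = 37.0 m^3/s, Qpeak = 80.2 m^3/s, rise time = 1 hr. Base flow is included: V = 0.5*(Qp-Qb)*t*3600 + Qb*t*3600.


V = 0.5*(80.2 - 37.0)*1*3600 + 37.0*1*3600 = 210960.0000 m^3


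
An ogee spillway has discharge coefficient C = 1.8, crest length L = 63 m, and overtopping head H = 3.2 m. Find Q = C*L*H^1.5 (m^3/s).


Q = 1.8 * 63 * 3.2^1.5 = 649.1395 m^3/s


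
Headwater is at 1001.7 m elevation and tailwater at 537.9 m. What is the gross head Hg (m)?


Hg = 1001.7 - 537.9 = 463.8000 m


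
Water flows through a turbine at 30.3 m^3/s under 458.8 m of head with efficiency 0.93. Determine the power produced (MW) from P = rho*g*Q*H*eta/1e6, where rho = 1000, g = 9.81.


P = 1000 * 9.81 * 30.3 * 458.8 * 0.93 / 1e6 = 126.8288 MW


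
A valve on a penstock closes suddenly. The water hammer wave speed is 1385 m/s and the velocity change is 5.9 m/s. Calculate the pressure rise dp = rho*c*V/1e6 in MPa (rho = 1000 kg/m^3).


dp = 1000 * 1385 * 5.9 / 1e6 = 8.1715 MPa


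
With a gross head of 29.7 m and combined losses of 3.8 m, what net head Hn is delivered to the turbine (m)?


Hn = 29.7 - 3.8 = 25.9000 m


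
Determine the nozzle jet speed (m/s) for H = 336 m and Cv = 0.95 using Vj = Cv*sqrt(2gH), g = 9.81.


Vj = 0.95 * sqrt(2*9.81*336) = 77.1334 m/s


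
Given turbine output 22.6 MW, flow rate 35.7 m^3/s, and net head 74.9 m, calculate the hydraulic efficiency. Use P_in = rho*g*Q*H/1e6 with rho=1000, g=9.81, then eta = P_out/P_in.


P_in = 1000 * 9.81 * 35.7 * 74.9 / 1e6 = 26.2313 MW
eta = 22.6 / 26.2313 = 0.8616
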